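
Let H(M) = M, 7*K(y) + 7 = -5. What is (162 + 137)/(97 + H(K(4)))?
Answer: 91/29 ≈ 3.1379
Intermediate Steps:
K(y) = -12/7 (K(y) = -1 + (1/7)*(-5) = -1 - 5/7 = -12/7)
(162 + 137)/(97 + H(K(4))) = (162 + 137)/(97 - 12/7) = 299/(667/7) = 299*(7/667) = 91/29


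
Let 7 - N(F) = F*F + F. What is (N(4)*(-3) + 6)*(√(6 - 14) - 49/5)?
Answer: -441 + 90*I*√2 ≈ -441.0 + 127.28*I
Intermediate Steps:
N(F) = 7 - F - F² (N(F) = 7 - (F*F + F) = 7 - (F² + F) = 7 - (F + F²) = 7 + (-F - F²) = 7 - F - F²)
(N(4)*(-3) + 6)*(√(6 - 14) - 49/5) = ((7 - 1*4 - 1*4²)*(-3) + 6)*(√(6 - 14) - 49/5) = ((7 - 4 - 1*16)*(-3) + 6)*(√(-8) - 49*⅕) = ((7 - 4 - 16)*(-3) + 6)*(2*I*√2 - 49/5) = (-13*(-3) + 6)*(-49/5 + 2*I*√2) = (39 + 6)*(-49/5 + 2*I*√2) = 45*(-49/5 + 2*I*√2) = -441 + 90*I*√2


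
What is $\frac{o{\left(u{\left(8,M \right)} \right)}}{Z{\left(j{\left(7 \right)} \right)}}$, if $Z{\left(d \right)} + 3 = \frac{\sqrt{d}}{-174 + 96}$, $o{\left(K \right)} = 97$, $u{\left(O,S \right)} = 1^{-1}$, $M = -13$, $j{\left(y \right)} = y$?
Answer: $- \frac{1770444}{54749} + \frac{7566 \sqrt{7}}{54749} \approx -31.972$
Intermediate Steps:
$u{\left(O,S \right)} = 1$
$Z{\left(d \right)} = -3 - \frac{\sqrt{d}}{78}$ ($Z{\left(d \right)} = -3 + \frac{\sqrt{d}}{-174 + 96} = -3 + \frac{\sqrt{d}}{-78} = -3 - \frac{\sqrt{d}}{78}$)
$\frac{o{\left(u{\left(8,M \right)} \right)}}{Z{\left(j{\left(7 \right)} \right)}} = \frac{97}{-3 - \frac{\sqrt{7}}{78}}$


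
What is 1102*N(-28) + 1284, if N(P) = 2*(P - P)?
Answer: 1284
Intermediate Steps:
N(P) = 0 (N(P) = 2*0 = 0)
1102*N(-28) + 1284 = 1102*0 + 1284 = 0 + 1284 = 1284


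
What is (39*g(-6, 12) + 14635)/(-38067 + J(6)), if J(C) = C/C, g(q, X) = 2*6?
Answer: -15103/38066 ≈ -0.39676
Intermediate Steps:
g(q, X) = 12
J(C) = 1
(39*g(-6, 12) + 14635)/(-38067 + J(6)) = (39*12 + 14635)/(-38067 + 1) = (468 + 14635)/(-38066) = 15103*(-1/38066) = -15103/38066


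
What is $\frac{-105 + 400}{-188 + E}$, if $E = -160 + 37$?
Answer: $- \frac{295}{311} \approx -0.94855$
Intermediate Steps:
$E = -123$
$\frac{-105 + 400}{-188 + E} = \frac{-105 + 400}{-188 - 123} = \frac{295}{-311} = 295 \left(- \frac{1}{311}\right) = - \frac{295}{311}$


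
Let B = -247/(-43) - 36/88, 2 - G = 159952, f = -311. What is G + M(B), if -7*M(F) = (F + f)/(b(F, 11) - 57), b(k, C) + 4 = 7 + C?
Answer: -45545411859/284746 ≈ -1.5995e+5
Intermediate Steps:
b(k, C) = 3 + C (b(k, C) = -4 + (7 + C) = 3 + C)
G = -159950 (G = 2 - 1*159952 = 2 - 159952 = -159950)
B = 5047/946 (B = -247*(-1/43) - 36*1/88 = 247/43 - 9/22 = 5047/946 ≈ 5.3351)
M(F) = -311/301 + F/301 (M(F) = -(F - 311)/(7*((3 + 11) - 57)) = -(-311 + F)/(7*(14 - 57)) = -(-311 + F)/(7*(-43)) = -(-311 + F)*(-1)/(7*43) = -(311/43 - F/43)/7 = -311/301 + F/301)
G + M(B) = -159950 + (-311/301 + (1/301)*(5047/946)) = -159950 + (-311/301 + 721/40678) = -159950 - 289159/284746 = -45545411859/284746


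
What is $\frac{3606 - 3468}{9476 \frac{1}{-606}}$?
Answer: $- \frac{909}{103} \approx -8.8252$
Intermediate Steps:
$\frac{3606 - 3468}{9476 \frac{1}{-606}} = \frac{3606 - 3468}{9476 \left(- \frac{1}{606}\right)} = \frac{138}{- \frac{4738}{303}} = 138 \left(- \frac{303}{4738}\right) = - \frac{909}{103}$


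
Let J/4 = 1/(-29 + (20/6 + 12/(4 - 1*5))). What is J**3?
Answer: -1728/1442897 ≈ -0.0011976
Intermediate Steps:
J = -12/113 (J = 4/(-29 + (20/6 + 12/(4 - 1*5))) = 4/(-29 + (20*(1/6) + 12/(4 - 5))) = 4/(-29 + (10/3 + 12/(-1))) = 4/(-29 + (10/3 + 12*(-1))) = 4/(-29 + (10/3 - 12)) = 4/(-29 - 26/3) = 4/(-113/3) = 4*(-3/113) = -12/113 ≈ -0.10619)
J**3 = (-12/113)**3 = -1728/1442897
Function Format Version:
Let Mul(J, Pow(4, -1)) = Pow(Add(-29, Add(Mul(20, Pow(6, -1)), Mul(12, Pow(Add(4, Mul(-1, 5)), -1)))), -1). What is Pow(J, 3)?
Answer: Rational(-1728, 1442897) ≈ -0.0011976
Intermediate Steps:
J = Rational(-12, 113) (J = Mul(4, Pow(Add(-29, Add(Mul(20, Pow(6, -1)), Mul(12, Pow(Add(4, Mul(-1, 5)), -1)))), -1)) = Mul(4, Pow(Add(-29, Add(Mul(20, Rational(1, 6)), Mul(12, Pow(Add(4, -5), -1)))), -1)) = Mul(4, Pow(Add(-29, Add(Rational(10, 3), Mul(12, Pow(-1, -1)))), -1)) = Mul(4, Pow(Add(-29, Add(Rational(10, 3), Mul(12, -1))), -1)) = Mul(4, Pow(Add(-29, Add(Rational(10, 3), -12)), -1)) = Mul(4, Pow(Add(-29, Rational(-26, 3)), -1)) = Mul(4, Pow(Rational(-113, 3), -1)) = Mul(4, Rational(-3, 113)) = Rational(-12, 113) ≈ -0.10619)
Pow(J, 3) = Pow(Rational(-12, 113), 3) = Rational(-1728, 1442897)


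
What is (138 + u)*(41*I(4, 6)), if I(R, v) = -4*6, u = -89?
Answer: -48216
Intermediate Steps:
I(R, v) = -24
(138 + u)*(41*I(4, 6)) = (138 - 89)*(41*(-24)) = 49*(-984) = -48216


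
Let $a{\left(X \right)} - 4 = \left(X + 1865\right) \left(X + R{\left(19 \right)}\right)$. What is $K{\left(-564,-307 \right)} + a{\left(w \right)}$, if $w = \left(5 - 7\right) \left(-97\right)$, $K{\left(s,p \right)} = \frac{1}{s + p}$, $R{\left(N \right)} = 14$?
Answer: $\frac{373028395}{871} \approx 4.2828 \cdot 10^{5}$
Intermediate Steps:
$K{\left(s,p \right)} = \frac{1}{p + s}$
$w = 194$ ($w = \left(-2\right) \left(-97\right) = 194$)
$a{\left(X \right)} = 4 + \left(14 + X\right) \left(1865 + X\right)$ ($a{\left(X \right)} = 4 + \left(X + 1865\right) \left(X + 14\right) = 4 + \left(1865 + X\right) \left(14 + X\right) = 4 + \left(14 + X\right) \left(1865 + X\right)$)
$K{\left(-564,-307 \right)} + a{\left(w \right)} = \frac{1}{-307 - 564} + \left(26114 + 194^{2} + 1879 \cdot 194\right) = \frac{1}{-871} + \left(26114 + 37636 + 364526\right) = - \frac{1}{871} + 428276 = \frac{373028395}{871}$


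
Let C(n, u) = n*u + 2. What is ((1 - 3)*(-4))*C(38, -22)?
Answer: -6672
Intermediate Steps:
C(n, u) = 2 + n*u
((1 - 3)*(-4))*C(38, -22) = ((1 - 3)*(-4))*(2 + 38*(-22)) = (-2*(-4))*(2 - 836) = 8*(-834) = -6672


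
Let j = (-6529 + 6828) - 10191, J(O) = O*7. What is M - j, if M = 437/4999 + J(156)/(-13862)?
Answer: 342738997941/34648069 ≈ 9892.0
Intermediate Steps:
J(O) = 7*O
M = 299393/34648069 (M = 437/4999 + (7*156)/(-13862) = 437*(1/4999) + 1092*(-1/13862) = 437/4999 - 546/6931 = 299393/34648069 ≈ 0.0086410)
j = -9892 (j = 299 - 10191 = -9892)
M - j = 299393/34648069 - 1*(-9892) = 299393/34648069 + 9892 = 342738997941/34648069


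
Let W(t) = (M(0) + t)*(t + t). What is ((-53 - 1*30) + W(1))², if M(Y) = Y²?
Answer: 6561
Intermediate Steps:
W(t) = 2*t² (W(t) = (0² + t)*(t + t) = (0 + t)*(2*t) = t*(2*t) = 2*t²)
((-53 - 1*30) + W(1))² = ((-53 - 1*30) + 2*1²)² = ((-53 - 30) + 2*1)² = (-83 + 2)² = (-81)² = 6561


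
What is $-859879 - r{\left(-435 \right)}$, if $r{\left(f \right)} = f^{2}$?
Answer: $-1049104$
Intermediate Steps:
$-859879 - r{\left(-435 \right)} = -859879 - \left(-435\right)^{2} = -859879 - 189225 = -1049104$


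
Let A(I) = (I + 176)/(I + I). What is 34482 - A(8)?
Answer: 68941/2 ≈ 34471.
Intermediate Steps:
A(I) = (176 + I)/(2*I) (A(I) = (176 + I)/((2*I)) = (176 + I)*(1/(2*I)) = (176 + I)/(2*I))
34482 - A(8) = 34482 - (176 + 8)/(2*8) = 34482 - 184/(2*8) = 34482 - 1*23/2 = 34482 - 23/2 = 68941/2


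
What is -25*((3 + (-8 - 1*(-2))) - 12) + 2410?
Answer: 2785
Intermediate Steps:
-25*((3 + (-8 - 1*(-2))) - 12) + 2410 = -25*((3 + (-8 + 2)) - 12) + 2410 = -25*((3 - 6) - 12) + 2410 = -25*(-3 - 12) + 2410 = -25*(-15) + 2410 = 375 + 2410 = 2785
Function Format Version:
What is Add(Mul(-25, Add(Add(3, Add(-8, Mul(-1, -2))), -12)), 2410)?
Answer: 2785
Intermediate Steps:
Add(Mul(-25, Add(Add(3, Add(-8, Mul(-1, -2))), -12)), 2410) = Add(Mul(-25, Add(Add(3, Add(-8, 2)), -12)), 2410) = Add(Mul(-25, Add(Add(3, -6), -12)), 2410) = Add(Mul(-25, Add(-3, -12)), 2410) = Add(Mul(-25, -15), 2410) = Add(375, 2410) = 2785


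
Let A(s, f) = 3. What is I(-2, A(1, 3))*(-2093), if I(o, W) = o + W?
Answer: -2093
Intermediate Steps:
I(o, W) = W + o
I(-2, A(1, 3))*(-2093) = (3 - 2)*(-2093) = 1*(-2093) = -2093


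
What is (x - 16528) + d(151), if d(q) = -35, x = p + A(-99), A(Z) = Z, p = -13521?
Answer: -30183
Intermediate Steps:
x = -13620 (x = -13521 - 99 = -13620)
(x - 16528) + d(151) = (-13620 - 16528) - 35 = -30148 - 35 = -30183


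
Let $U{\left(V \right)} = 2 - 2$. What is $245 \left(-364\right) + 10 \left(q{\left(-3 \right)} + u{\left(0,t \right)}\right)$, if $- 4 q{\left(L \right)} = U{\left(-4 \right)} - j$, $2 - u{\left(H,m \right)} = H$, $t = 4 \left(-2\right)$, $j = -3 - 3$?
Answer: $-89175$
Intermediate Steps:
$j = -6$ ($j = -3 - 3 = -6$)
$t = -8$
$u{\left(H,m \right)} = 2 - H$
$U{\left(V \right)} = 0$
$q{\left(L \right)} = - \frac{3}{2}$ ($q{\left(L \right)} = - \frac{0 - -6}{4} = - \frac{0 + 6}{4} = \left(- \frac{1}{4}\right) 6 = - \frac{3}{2}$)
$245 \left(-364\right) + 10 \left(q{\left(-3 \right)} + u{\left(0,t \right)}\right) = 245 \left(-364\right) + 10 \left(- \frac{3}{2} + \left(2 - 0\right)\right) = -89180 + 10 \left(- \frac{3}{2} + \left(2 + 0\right)\right) = -89180 + 10 \left(- \frac{3}{2} + 2\right) = -89180 + 10 \cdot \frac{1}{2} = -89180 + 5 = -89175$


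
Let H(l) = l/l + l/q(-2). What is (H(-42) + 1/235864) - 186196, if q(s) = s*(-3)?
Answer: -43918348527/235864 ≈ -1.8620e+5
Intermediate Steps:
q(s) = -3*s
H(l) = 1 + l/6 (H(l) = l/l + l/((-3*(-2))) = 1 + l/6)
(H(-42) + 1/235864) - 186196 = ((1 + (1/6)*(-42)) + 1/235864) - 186196 = ((1 - 7) + 1/235864) - 186196 = (-6 + 1/235864) - 186196 = -1415183/235864 - 186196 = -43918348527/235864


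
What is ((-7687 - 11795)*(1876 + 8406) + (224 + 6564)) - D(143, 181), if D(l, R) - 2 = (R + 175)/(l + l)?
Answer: -28643920912/143 ≈ -2.0031e+8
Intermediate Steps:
D(l, R) = 2 + (175 + R)/(2*l) (D(l, R) = 2 + (R + 175)/(l + l) = 2 + (175 + R)/((2*l)) = 2 + (175 + R)*(1/(2*l)) = 2 + (175 + R)/(2*l))
((-7687 - 11795)*(1876 + 8406) + (224 + 6564)) - D(143, 181) = ((-7687 - 11795)*(1876 + 8406) + (224 + 6564)) - (175 + 181 + 4*143)/(2*143) = (-19482*10282 + 6788) - (175 + 181 + 572)/(2*143) = (-200313924 + 6788) - 928/(2*143) = -200307136 - 1*464/143 = -200307136 - 464/143 = -28643920912/143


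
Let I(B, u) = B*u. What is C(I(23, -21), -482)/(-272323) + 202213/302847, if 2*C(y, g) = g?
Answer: 55140236926/82472203581 ≈ 0.66859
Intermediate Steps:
C(y, g) = g/2
C(I(23, -21), -482)/(-272323) + 202213/302847 = ((1/2)*(-482))/(-272323) + 202213/302847 = -241*(-1/272323) + 202213*(1/302847) = 241/272323 + 202213/302847 = 55140236926/82472203581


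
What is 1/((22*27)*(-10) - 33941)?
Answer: -1/39881 ≈ -2.5075e-5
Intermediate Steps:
1/((22*27)*(-10) - 33941) = 1/(594*(-10) - 33941) = 1/(-5940 - 33941) = 1/(-39881) = -1/39881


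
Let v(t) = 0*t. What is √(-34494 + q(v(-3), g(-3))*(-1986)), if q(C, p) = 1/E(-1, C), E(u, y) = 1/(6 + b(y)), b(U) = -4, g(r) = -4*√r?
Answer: 3*I*√4274 ≈ 196.13*I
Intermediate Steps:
E(u, y) = ½ (E(u, y) = 1/(6 - 4) = 1/2 = ½)
v(t) = 0
q(C, p) = 2 (q(C, p) = 1/(½) = 2)
√(-34494 + q(v(-3), g(-3))*(-1986)) = √(-34494 + 2*(-1986)) = √(-34494 - 3972) = √(-38466) = 3*I*√4274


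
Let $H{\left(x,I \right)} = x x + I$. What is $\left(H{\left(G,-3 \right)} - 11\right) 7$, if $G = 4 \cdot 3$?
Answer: $910$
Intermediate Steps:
$G = 12$
$H{\left(x,I \right)} = I + x^{2}$ ($H{\left(x,I \right)} = x^{2} + I = I + x^{2}$)
$\left(H{\left(G,-3 \right)} - 11\right) 7 = \left(\left(-3 + 12^{2}\right) - 11\right) 7 = \left(\left(-3 + 144\right) - 11\right) 7 = \left(141 - 11\right) 7 = 130 \cdot 7 = 910$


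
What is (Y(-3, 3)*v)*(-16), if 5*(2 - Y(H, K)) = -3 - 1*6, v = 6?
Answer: -1824/5 ≈ -364.80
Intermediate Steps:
Y(H, K) = 19/5 (Y(H, K) = 2 - (-3 - 1*6)/5 = 2 - (-3 - 6)/5 = 2 - 1/5*(-9) = 2 + 9/5 = 19/5)
(Y(-3, 3)*v)*(-16) = ((19/5)*6)*(-16) = (114/5)*(-16) = -1824/5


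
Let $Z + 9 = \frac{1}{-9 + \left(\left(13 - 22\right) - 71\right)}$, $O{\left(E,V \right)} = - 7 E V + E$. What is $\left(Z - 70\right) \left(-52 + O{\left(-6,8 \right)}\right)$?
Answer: $- \frac{1954896}{89} \approx -21965.0$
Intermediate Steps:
$O{\left(E,V \right)} = E - 7 E V$ ($O{\left(E,V \right)} = - 7 E V + E = E - 7 E V$)
$Z = - \frac{802}{89}$ ($Z = -9 + \frac{1}{-9 + \left(\left(13 - 22\right) - 71\right)} = -9 + \frac{1}{-9 - 80} = -9 + \frac{1}{-89} = -9 - \frac{1}{89} = - \frac{802}{89} \approx -9.0112$)
$\left(Z - 70\right) \left(-52 + O{\left(-6,8 \right)}\right) = \left(- \frac{802}{89} - 70\right) \left(-52 - 6 \left(1 - 56\right)\right) = - \frac{7032 \left(-52 - 6 \left(1 - 56\right)\right)}{89} = - \frac{7032 \left(-52 - -330\right)}{89} = - \frac{7032 \left(-52 + 330\right)}{89} = \left(- \frac{7032}{89}\right) 278 = - \frac{1954896}{89}$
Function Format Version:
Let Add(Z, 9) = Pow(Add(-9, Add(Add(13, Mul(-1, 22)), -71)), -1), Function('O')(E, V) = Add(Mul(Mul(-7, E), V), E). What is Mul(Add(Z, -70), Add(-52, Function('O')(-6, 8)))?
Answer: Rational(-1954896, 89) ≈ -21965.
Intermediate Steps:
Function('O')(E, V) = Add(E, Mul(-7, E, V)) (Function('O')(E, V) = Add(Mul(-7, E, V), E) = Add(E, Mul(-7, E, V)))
Z = Rational(-802, 89) (Z = Add(-9, Pow(Add(-9, Add(Add(13, Mul(-1, 22)), -71)), -1)) = Add(-9, Pow(Add(-9, Add(Add(13, -22), -71)), -1)) = Add(-9, Pow(Add(-9, Add(-9, -71)), -1)) = Add(-9, Pow(Add(-9, -80), -1)) = Add(-9, Pow(-89, -1)) = Add(-9, Rational(-1, 89)) = Rational(-802, 89) ≈ -9.0112)
Mul(Add(Z, -70), Add(-52, Function('O')(-6, 8))) = Mul(Add(Rational(-802, 89), -70), Add(-52, Mul(-6, Add(1, Mul(-7, 8))))) = Mul(Rational(-7032, 89), Add(-52, Mul(-6, Add(1, -56)))) = Mul(Rational(-7032, 89), Add(-52, Mul(-6, -55))) = Mul(Rational(-7032, 89), Add(-52, 330)) = Mul(Rational(-7032, 89), 278) = Rational(-1954896, 89)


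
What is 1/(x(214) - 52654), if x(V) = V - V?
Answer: -1/52654 ≈ -1.8992e-5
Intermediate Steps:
x(V) = 0
1/(x(214) - 52654) = 1/(0 - 52654) = 1/(-52654) = -1/52654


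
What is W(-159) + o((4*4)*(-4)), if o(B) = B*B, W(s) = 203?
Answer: 4299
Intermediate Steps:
o(B) = B²
W(-159) + o((4*4)*(-4)) = 203 + ((4*4)*(-4))² = 203 + (16*(-4))² = 203 + (-64)² = 203 + 4096 = 4299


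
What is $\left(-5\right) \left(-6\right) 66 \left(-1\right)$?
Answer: $-1980$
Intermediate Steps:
$\left(-5\right) \left(-6\right) 66 \left(-1\right) = 30 \cdot 66 \left(-1\right) = 1980 \left(-1\right) = -1980$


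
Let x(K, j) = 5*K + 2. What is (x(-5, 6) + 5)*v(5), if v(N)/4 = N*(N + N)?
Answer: -3600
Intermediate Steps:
x(K, j) = 2 + 5*K
v(N) = 8*N² (v(N) = 4*(N*(N + N)) = 4*(N*(2*N)) = 4*(2*N²) = 8*N²)
(x(-5, 6) + 5)*v(5) = ((2 + 5*(-5)) + 5)*(8*5²) = ((2 - 25) + 5)*(8*25) = (-23 + 5)*200 = -18*200 = -3600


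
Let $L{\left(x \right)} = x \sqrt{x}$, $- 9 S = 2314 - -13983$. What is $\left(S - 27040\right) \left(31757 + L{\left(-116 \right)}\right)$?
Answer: $- \frac{8245927349}{9} + \frac{60240424 i \sqrt{29}}{9} \approx -9.1621 \cdot 10^{8} + 3.6045 \cdot 10^{7} i$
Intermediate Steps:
$S = - \frac{16297}{9}$ ($S = - \frac{2314 - -13983}{9} = - \frac{2314 + 13983}{9} = \left(- \frac{1}{9}\right) 16297 = - \frac{16297}{9} \approx -1810.8$)
$L{\left(x \right)} = x^{\frac{3}{2}}$
$\left(S - 27040\right) \left(31757 + L{\left(-116 \right)}\right) = \left(- \frac{16297}{9} - 27040\right) \left(31757 + \left(-116\right)^{\frac{3}{2}}\right) = - \frac{259657 \left(31757 - 232 i \sqrt{29}\right)}{9} = - \frac{8245927349}{9} + \frac{60240424 i \sqrt{29}}{9}$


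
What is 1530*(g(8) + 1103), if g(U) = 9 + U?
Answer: 1713600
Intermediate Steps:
1530*(g(8) + 1103) = 1530*((9 + 8) + 1103) = 1530*(17 + 1103) = 1530*1120 = 1713600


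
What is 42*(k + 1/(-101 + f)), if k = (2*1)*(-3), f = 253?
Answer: -19131/76 ≈ -251.72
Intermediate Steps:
k = -6 (k = 2*(-3) = -6)
42*(k + 1/(-101 + f)) = 42*(-6 + 1/(-101 + 253)) = 42*(-6 + 1/152) = 42*(-911/152) = -19131/76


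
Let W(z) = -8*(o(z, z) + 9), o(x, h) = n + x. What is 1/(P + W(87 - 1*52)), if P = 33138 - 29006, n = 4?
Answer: 1/3748 ≈ 0.00026681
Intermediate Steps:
o(x, h) = 4 + x
W(z) = -104 - 8*z (W(z) = -8*((4 + z) + 9) = -8*(13 + z) = -104 - 8*z)
P = 4132
1/(P + W(87 - 1*52)) = 1/(4132 + (-104 - 8*(87 - 1*52))) = 1/(4132 + (-104 - 8*(87 - 52))) = 1/(4132 + (-104 - 8*35)) = 1/(4132 + (-104 - 280)) = 1/(4132 - 384) = 1/3748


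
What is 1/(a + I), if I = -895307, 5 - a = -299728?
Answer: -1/595574 ≈ -1.6791e-6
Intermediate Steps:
a = 299733 (a = 5 - 1*(-299728) = 5 + 299728 = 299733)
1/(a + I) = 1/(299733 - 895307) = 1/(-595574) = -1/595574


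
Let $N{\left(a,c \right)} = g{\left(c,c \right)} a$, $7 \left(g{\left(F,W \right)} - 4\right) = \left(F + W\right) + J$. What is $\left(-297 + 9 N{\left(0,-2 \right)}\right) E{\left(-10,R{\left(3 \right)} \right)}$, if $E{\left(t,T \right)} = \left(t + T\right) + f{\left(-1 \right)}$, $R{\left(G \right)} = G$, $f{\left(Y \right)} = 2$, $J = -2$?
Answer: $1485$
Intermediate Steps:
$g{\left(F,W \right)} = \frac{26}{7} + \frac{F}{7} + \frac{W}{7}$ ($g{\left(F,W \right)} = 4 + \frac{\left(F + W\right) - 2}{7} = 4 + \frac{-2 + F + W}{7} = 4 + \left(- \frac{2}{7} + \frac{F}{7} + \frac{W}{7}\right) = \frac{26}{7} + \frac{F}{7} + \frac{W}{7}$)
$E{\left(t,T \right)} = 2 + T + t$ ($E{\left(t,T \right)} = \left(t + T\right) + 2 = \left(T + t\right) + 2 = 2 + T + t$)
$N{\left(a,c \right)} = a \left(\frac{26}{7} + \frac{2 c}{7}\right)$ ($N{\left(a,c \right)} = \left(\frac{26}{7} + \frac{c}{7} + \frac{c}{7}\right) a = \left(\frac{26}{7} + \frac{2 c}{7}\right) a = a \left(\frac{26}{7} + \frac{2 c}{7}\right)$)
$\left(-297 + 9 N{\left(0,-2 \right)}\right) E{\left(-10,R{\left(3 \right)} \right)} = \left(-297 + 9 \cdot \frac{2}{7} \cdot 0 \left(13 - 2\right)\right) \left(2 + 3 - 10\right) = \left(-297 + 9 \cdot \frac{2}{7} \cdot 0 \cdot 11\right) \left(-5\right) = \left(-297 + 9 \cdot 0\right) \left(-5\right) = \left(-297 + 0\right) \left(-5\right) = \left(-297\right) \left(-5\right) = 1485$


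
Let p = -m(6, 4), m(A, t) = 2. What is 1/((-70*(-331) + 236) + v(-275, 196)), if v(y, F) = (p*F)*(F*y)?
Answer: 1/21152206 ≈ 4.7276e-8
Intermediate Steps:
p = -2 (p = -1*2 = -2)
v(y, F) = -2*y*F² (v(y, F) = (-2*F)*(F*y) = -2*y*F²)
1/((-70*(-331) + 236) + v(-275, 196)) = 1/((-70*(-331) + 236) - 2*(-275)*196²) = 1/((23170 + 236) - 2*(-275)*38416) = 1/(23406 + 21128800) = 1/21152206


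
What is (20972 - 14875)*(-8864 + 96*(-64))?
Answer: -91503776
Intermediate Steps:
(20972 - 14875)*(-8864 + 96*(-64)) = 6097*(-8864 - 6144) = 6097*(-15008) = -91503776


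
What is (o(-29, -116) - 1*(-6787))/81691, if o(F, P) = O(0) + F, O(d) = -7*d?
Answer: 6758/81691 ≈ 0.082726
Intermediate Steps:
o(F, P) = F (o(F, P) = -7*0 + F = 0 + F = F)
(o(-29, -116) - 1*(-6787))/81691 = (-29 - 1*(-6787))/81691 = (-29 + 6787)*(1/81691) = 6758*(1/81691) = 6758/81691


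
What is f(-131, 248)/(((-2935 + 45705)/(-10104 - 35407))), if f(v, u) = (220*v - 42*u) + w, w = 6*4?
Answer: 892288666/21385 ≈ 41725.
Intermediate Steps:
w = 24
f(v, u) = 24 - 42*u + 220*v (f(v, u) = (220*v - 42*u) + 24 = (-42*u + 220*v) + 24 = 24 - 42*u + 220*v)
f(-131, 248)/(((-2935 + 45705)/(-10104 - 35407))) = (24 - 42*248 + 220*(-131))/(((-2935 + 45705)/(-10104 - 35407))) = (24 - 10416 - 28820)/((42770/(-45511))) = -39212/(42770*(-1/45511)) = -39212/(-42770/45511) = -39212*(-45511/42770) = 892288666/21385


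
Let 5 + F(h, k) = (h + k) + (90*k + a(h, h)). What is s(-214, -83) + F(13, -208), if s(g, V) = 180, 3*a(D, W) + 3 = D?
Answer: -56210/3 ≈ -18737.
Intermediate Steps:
a(D, W) = -1 + D/3
F(h, k) = -6 + 91*k + 4*h/3 (F(h, k) = -5 + ((h + k) + (90*k + (-1 + h/3))) = -5 + ((h + k) + (-1 + 90*k + h/3)) = -5 + (-1 + 91*k + 4*h/3) = -6 + 91*k + 4*h/3)
s(-214, -83) + F(13, -208) = 180 + (-6 + 91*(-208) + (4/3)*13) = 180 + (-6 - 18928 + 52/3) = 180 - 56750/3 = -56210/3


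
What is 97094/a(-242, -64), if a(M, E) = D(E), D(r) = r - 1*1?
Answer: -97094/65 ≈ -1493.8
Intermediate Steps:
D(r) = -1 + r (D(r) = r - 1 = -1 + r)
a(M, E) = -1 + E
97094/a(-242, -64) = 97094/(-1 - 64) = 97094/(-65) = 97094*(-1/65) = -97094/65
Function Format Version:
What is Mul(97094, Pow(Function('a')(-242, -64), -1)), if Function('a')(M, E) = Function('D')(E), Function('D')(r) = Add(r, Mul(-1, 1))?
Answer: Rational(-97094, 65) ≈ -1493.8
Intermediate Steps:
Function('D')(r) = Add(-1, r) (Function('D')(r) = Add(r, -1) = Add(-1, r))
Function('a')(M, E) = Add(-1, E)
Mul(97094, Pow(Function('a')(-242, -64), -1)) = Mul(97094, Pow(Add(-1, -64), -1)) = Mul(97094, Pow(-65, -1)) = Mul(97094, Rational(-1, 65)) = Rational(-97094, 65)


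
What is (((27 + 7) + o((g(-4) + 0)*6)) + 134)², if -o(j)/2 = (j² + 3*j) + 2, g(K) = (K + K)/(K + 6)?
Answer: 712336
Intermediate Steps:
g(K) = 2*K/(6 + K) (g(K) = (2*K)/(6 + K) = 2*K/(6 + K))
o(j) = -4 - 6*j - 2*j² (o(j) = -2*((j² + 3*j) + 2) = -2*(2 + j² + 3*j) = -4 - 6*j - 2*j²)
(((27 + 7) + o((g(-4) + 0)*6)) + 134)² = (((27 + 7) + (-4 - 6*(2*(-4)/(6 - 4) + 0)*6 - 2*36*(2*(-4)/(6 - 4) + 0)²)) + 134)² = ((34 + (-4 - 6*(2*(-4)/2 + 0)*6 - 2*36*(2*(-4)/2 + 0)²)) + 134)² = ((34 + (-4 - 6*(2*(-4)*(½) + 0)*6 - 2*36*(2*(-4)*(½) + 0)²)) + 134)² = ((34 + (-4 - 6*(-4 + 0)*6 - 2*36*(-4 + 0)²)) + 134)² = ((34 + (-4 - (-24)*6 - 2*(-4*6)²)) + 134)² = ((34 + (-4 - 6*(-24) - 2*(-24)²)) + 134)² = ((34 + (-4 + 144 - 2*576)) + 134)² = ((34 + (-4 + 144 - 1152)) + 134)² = ((34 - 1012) + 134)² = (-978 + 134)² = (-844)² = 712336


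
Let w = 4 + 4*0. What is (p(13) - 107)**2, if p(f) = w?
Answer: 10609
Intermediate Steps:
w = 4 (w = 4 + 0 = 4)
p(f) = 4
(p(13) - 107)**2 = (4 - 107)**2 = (-103)**2 = 10609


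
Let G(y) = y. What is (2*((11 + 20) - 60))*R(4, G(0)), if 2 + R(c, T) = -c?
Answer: 348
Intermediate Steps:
R(c, T) = -2 - c
(2*((11 + 20) - 60))*R(4, G(0)) = (2*((11 + 20) - 60))*(-2 - 1*4) = (2*(31 - 60))*(-2 - 4) = (2*(-29))*(-6) = -58*(-6) = 348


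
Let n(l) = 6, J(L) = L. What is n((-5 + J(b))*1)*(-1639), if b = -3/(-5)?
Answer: -9834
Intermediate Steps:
b = 3/5 (b = -3*(-1/5) = 3/5 ≈ 0.60000)
n((-5 + J(b))*1)*(-1639) = 6*(-1639) = -9834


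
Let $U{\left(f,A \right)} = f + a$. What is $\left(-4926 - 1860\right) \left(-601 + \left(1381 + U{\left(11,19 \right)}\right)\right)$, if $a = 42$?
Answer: $-5652738$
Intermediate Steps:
$U{\left(f,A \right)} = 42 + f$ ($U{\left(f,A \right)} = f + 42 = 42 + f$)
$\left(-4926 - 1860\right) \left(-601 + \left(1381 + U{\left(11,19 \right)}\right)\right) = \left(-4926 - 1860\right) \left(-601 + \left(1381 + \left(42 + 11\right)\right)\right) = - 6786 \left(-601 + \left(1381 + 53\right)\right) = - 6786 \left(-601 + 1434\right) = \left(-6786\right) 833 = -5652738$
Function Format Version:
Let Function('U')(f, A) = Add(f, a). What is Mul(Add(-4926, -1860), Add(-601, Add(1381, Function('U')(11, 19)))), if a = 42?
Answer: -5652738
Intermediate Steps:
Function('U')(f, A) = Add(42, f) (Function('U')(f, A) = Add(f, 42) = Add(42, f))
Mul(Add(-4926, -1860), Add(-601, Add(1381, Function('U')(11, 19)))) = Mul(Add(-4926, -1860), Add(-601, Add(1381, Add(42, 11)))) = Mul(-6786, Add(-601, Add(1381, 53))) = Mul(-6786, Add(-601, 1434)) = Mul(-6786, 833) = -5652738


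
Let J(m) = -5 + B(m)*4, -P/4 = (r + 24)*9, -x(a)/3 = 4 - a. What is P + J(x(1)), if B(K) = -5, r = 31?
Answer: -2005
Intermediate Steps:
x(a) = -12 + 3*a (x(a) = -3*(4 - a) = -12 + 3*a)
P = -1980 (P = -4*(31 + 24)*9 = -220*9 = -4*495 = -1980)
J(m) = -25 (J(m) = -5 - 5*4 = -5 - 20 = -25)
P + J(x(1)) = -1980 - 25 = -2005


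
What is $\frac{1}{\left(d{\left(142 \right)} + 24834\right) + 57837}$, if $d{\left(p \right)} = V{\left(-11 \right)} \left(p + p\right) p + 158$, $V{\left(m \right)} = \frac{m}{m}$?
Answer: $\frac{1}{123157} \approx 8.1197 \cdot 10^{-6}$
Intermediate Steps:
$V{\left(m \right)} = 1$
$d{\left(p \right)} = 158 + 2 p^{2}$ ($d{\left(p \right)} = 1 \left(p + p\right) p + 158 = 1 \cdot 2 p p + 158 = 2 p p + 158 = 2 p^{2} + 158 = 158 + 2 p^{2}$)
$\frac{1}{\left(d{\left(142 \right)} + 24834\right) + 57837} = \frac{1}{\left(\left(158 + 2 \cdot 142^{2}\right) + 24834\right) + 57837} = \frac{1}{\left(\left(158 + 2 \cdot 20164\right) + 24834\right) + 57837} = \frac{1}{\left(\left(158 + 40328\right) + 24834\right) + 57837} = \frac{1}{\left(40486 + 24834\right) + 57837} = \frac{1}{65320 + 57837} = \frac{1}{123157}$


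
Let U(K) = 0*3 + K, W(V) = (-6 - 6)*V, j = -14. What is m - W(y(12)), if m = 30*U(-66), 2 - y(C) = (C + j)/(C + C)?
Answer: -1955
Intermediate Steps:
y(C) = 2 - (-14 + C)/(2*C) (y(C) = 2 - (C - 14)/(C + C) = 2 - (-14 + C)/(2*C))
W(V) = -12*V
U(K) = K (U(K) = 0 + K = K)
m = -1980 (m = 30*(-66) = -1980)
m - W(y(12)) = -1980 - (-12)*(3/2 + 7/12) = -1980 - (-12)*25/12 = -1980 - 1*(-25) = -1980 + 25 = -1955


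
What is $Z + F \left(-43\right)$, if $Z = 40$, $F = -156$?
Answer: $6748$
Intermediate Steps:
$Z + F \left(-43\right) = 40 - -6708 = 40 + 6708 = 6748$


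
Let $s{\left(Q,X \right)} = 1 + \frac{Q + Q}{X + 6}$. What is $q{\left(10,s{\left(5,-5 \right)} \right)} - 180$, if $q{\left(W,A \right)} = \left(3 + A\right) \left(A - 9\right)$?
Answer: $-152$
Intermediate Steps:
$s{\left(Q,X \right)} = 1 + \frac{2 Q}{6 + X}$
$q{\left(W,A \right)} = \left(-9 + A\right) \left(3 + A\right)$ ($q{\left(W,A \right)} = \left(3 + A\right) \left(-9 + A\right) = \left(-9 + A\right) \left(3 + A\right)$)
$q{\left(10,s{\left(5,-5 \right)} \right)} - 180 = \left(-27 + \left(\frac{6 - 5 + 2 \cdot 5}{6 - 5}\right)^{2} - 6 \frac{6 - 5 + 2 \cdot 5}{6 - 5}\right) - 180 = \left(-27 + \left(\frac{6 - 5 + 10}{1}\right)^{2} - 6 \frac{6 - 5 + 10}{1}\right) - 180 = \left(-27 + \left(1 \cdot 11\right)^{2} - 6 \cdot 1 \cdot 11\right) - 180 = \left(-27 + 11^{2} - 66\right) - 180 = \left(-27 + 121 - 66\right) - 180 = 28 - 180 = -152$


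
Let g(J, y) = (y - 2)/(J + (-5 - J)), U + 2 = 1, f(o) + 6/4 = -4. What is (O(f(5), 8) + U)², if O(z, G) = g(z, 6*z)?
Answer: 36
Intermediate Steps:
f(o) = -11/2 (f(o) = -3/2 - 4 = -11/2)
U = -1 (U = -2 + 1 = -1)
g(J, y) = ⅖ - y/5 (g(J, y) = (-2 + y)/(-5) = (-2 + y)*(-⅕) = ⅖ - y/5)
O(z, G) = ⅖ - 6*z/5
(O(f(5), 8) + U)² = ((⅖ - 6/5*(-11/2)) - 1)² = ((⅖ + 33/5) - 1)² = (7 - 1)² = 6² = 36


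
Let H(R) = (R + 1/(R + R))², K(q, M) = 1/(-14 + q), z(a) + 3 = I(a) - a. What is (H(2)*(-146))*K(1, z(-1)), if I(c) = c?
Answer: 5913/104 ≈ 56.856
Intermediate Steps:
z(a) = -3 (z(a) = -3 + (a - a) = -3 + 0 = -3)
H(R) = (R + 1/(2*R))²
(H(2)*(-146))*K(1, z(-1)) = (((¼)*(1 + 2*2²)²/2²)*(-146))/(-14 + 1) = (((¼)*(¼)*(1 + 2*4)²)*(-146))/(-13) = (((¼)*(¼)*(1 + 8)²)*(-146))*(-1/13) = (((¼)*(¼)*9²)*(-146))*(-1/13) = (((¼)*(¼)*81)*(-146))*(-1/13) = ((81/16)*(-146))*(-1/13) = -5913/8*(-1/13) = 5913/104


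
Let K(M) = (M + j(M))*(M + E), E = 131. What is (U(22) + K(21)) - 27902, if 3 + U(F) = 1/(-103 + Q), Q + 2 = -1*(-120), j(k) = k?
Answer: -322814/15 ≈ -21521.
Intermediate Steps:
Q = 118 (Q = -2 - 1*(-120) = -2 + 120 = 118)
K(M) = 2*M*(131 + M) (K(M) = (M + M)*(M + 131) = (2*M)*(131 + M) = 2*M*(131 + M))
U(F) = -44/15 (U(F) = -3 + 1/(-103 + 118) = -3 + 1/15 = -44/15)
(U(22) + K(21)) - 27902 = (-44/15 + 2*21*(131 + 21)) - 27902 = (-44/15 + 2*21*152) - 27902 = (-44/15 + 6384) - 27902 = 95716/15 - 27902 = -322814/15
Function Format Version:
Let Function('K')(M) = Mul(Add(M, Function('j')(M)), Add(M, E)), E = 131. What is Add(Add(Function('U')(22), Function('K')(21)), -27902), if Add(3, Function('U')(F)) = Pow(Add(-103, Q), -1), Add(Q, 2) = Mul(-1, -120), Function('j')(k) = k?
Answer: Rational(-322814, 15) ≈ -21521.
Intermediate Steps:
Q = 118 (Q = Add(-2, Mul(-1, -120)) = Add(-2, 120) = 118)
Function('K')(M) = Mul(2, M, Add(131, M)) (Function('K')(M) = Mul(Add(M, M), Add(M, 131)) = Mul(Mul(2, M), Add(131, M)) = Mul(2, M, Add(131, M)))
Function('U')(F) = Rational(-44, 15) (Function('U')(F) = Add(-3, Pow(Add(-103, 118), -1)) = Add(-3, Pow(15, -1)) = Add(-3, Rational(1, 15)) = Rational(-44, 15))
Add(Add(Function('U')(22), Function('K')(21)), -27902) = Add(Add(Rational(-44, 15), Mul(2, 21, Add(131, 21))), -27902) = Add(Add(Rational(-44, 15), Mul(2, 21, 152)), -27902) = Add(Add(Rational(-44, 15), 6384), -27902) = Add(Rational(95716, 15), -27902) = Rational(-322814, 15)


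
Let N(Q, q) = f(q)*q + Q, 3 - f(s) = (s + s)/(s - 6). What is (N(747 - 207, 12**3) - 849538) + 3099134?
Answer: 646281512/287 ≈ 2.2519e+6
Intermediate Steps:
f(s) = 3 - 2*s/(-6 + s) (f(s) = 3 - (s + s)/(s - 6) = 3 - 2*s/(-6 + s))
N(Q, q) = Q + q*(-18 + q)/(-6 + q) (N(Q, q) = ((-18 + q)/(-6 + q))*q + Q = q*(-18 + q)/(-6 + q) + Q = Q + q*(-18 + q)/(-6 + q))
(N(747 - 207, 12**3) - 849538) + 3099134 = (((747 - 207)*(-6 + 12**3) + 12**3*(-18 + 12**3))/(-6 + 12**3) - 849538) + 3099134 = ((540*(-6 + 1728) + 1728*(-18 + 1728))/(-6 + 1728) - 849538) + 3099134 = ((540*1722 + 1728*1710)/1722 - 849538) + 3099134 = ((929880 + 2954880)/1722 - 849538) + 3099134 = ((1/1722)*3884760 - 849538) + 3099134 = (647460/287 - 849538) + 3099134 = -243169946/287 + 3099134 = 646281512/287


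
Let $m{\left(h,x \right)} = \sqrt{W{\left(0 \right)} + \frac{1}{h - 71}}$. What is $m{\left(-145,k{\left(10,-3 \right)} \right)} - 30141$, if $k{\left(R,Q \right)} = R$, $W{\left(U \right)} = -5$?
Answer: $-30141 + \frac{i \sqrt{6486}}{36} \approx -30141.0 + 2.2371 i$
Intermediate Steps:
$m{\left(h,x \right)} = \sqrt{-5 + \frac{1}{-71 + h}}$ ($m{\left(h,x \right)} = \sqrt{-5 + \frac{1}{h - 71}} = \sqrt{-5 + \frac{1}{-71 + h}}$)
$m{\left(-145,k{\left(10,-3 \right)} \right)} - 30141 = \sqrt{\frac{356 - -725}{-71 - 145}} - 30141 = \sqrt{\frac{356 + 725}{-216}} - 30141 = \sqrt{\left(- \frac{1}{216}\right) 1081} - 30141 = \sqrt{- \frac{1081}{216}} - 30141 = \frac{i \sqrt{6486}}{36} - 30141 = -30141 + \frac{i \sqrt{6486}}{36}$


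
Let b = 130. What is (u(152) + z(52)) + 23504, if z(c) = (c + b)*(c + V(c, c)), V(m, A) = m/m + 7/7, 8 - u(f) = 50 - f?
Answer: 33442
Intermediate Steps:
u(f) = -42 + f (u(f) = 8 - (50 - f) = 8 + (-50 + f) = -42 + f)
V(m, A) = 2 (V(m, A) = 1 + 7*(1/7) = 1 + 1 = 2)
z(c) = (2 + c)*(130 + c) (z(c) = (c + 130)*(c + 2) = (130 + c)*(2 + c) = (2 + c)*(130 + c))
(u(152) + z(52)) + 23504 = ((-42 + 152) + (260 + 52**2 + 132*52)) + 23504 = (110 + (260 + 2704 + 6864)) + 23504 = (110 + 9828) + 23504 = 9938 + 23504 = 33442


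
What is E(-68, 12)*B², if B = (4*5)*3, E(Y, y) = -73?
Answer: -262800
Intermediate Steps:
B = 60 (B = 20*3 = 60)
E(-68, 12)*B² = -73*60² = -73*3600 = -262800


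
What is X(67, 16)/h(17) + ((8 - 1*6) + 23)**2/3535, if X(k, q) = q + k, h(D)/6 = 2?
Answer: 60181/8484 ≈ 7.0935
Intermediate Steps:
h(D) = 12 (h(D) = 6*2 = 12)
X(k, q) = k + q
X(67, 16)/h(17) + ((8 - 1*6) + 23)**2/3535 = (67 + 16)/12 + ((8 - 1*6) + 23)**2/3535 = 83*(1/12) + ((8 - 6) + 23)**2*(1/3535) = 83/12 + (2 + 23)**2*(1/3535) = 83/12 + 25**2*(1/3535) = 83/12 + 625*(1/3535) = 83/12 + 125/707 = 60181/8484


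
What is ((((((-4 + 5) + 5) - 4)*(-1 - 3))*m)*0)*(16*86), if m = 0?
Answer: 0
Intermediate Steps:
((((((-4 + 5) + 5) - 4)*(-1 - 3))*m)*0)*(16*86) = ((((((-4 + 5) + 5) - 4)*(-1 - 3))*0)*0)*(16*86) = (((((1 + 5) - 4)*(-4))*0)*0)*1376 = ((((6 - 4)*(-4))*0)*0)*1376 = (((2*(-4))*0)*0)*1376 = (-8*0*0)*1376 = (0*0)*1376 = 0*1376 = 0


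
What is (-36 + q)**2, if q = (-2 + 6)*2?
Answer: 784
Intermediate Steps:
q = 8 (q = 4*2 = 8)
(-36 + q)**2 = (-36 + 8)**2 = (-28)**2 = 784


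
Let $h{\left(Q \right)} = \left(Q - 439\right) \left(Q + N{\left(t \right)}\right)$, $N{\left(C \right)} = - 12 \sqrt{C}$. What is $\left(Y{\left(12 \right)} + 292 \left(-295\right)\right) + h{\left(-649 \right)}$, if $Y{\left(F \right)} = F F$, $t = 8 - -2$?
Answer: $620116 + 13056 \sqrt{10} \approx 6.614 \cdot 10^{5}$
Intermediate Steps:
$t = 10$ ($t = 8 + 2 = 10$)
$h{\left(Q \right)} = \left(-439 + Q\right) \left(Q - 12 \sqrt{10}\right)$ ($h{\left(Q \right)} = \left(Q - 439\right) \left(Q - 12 \sqrt{10}\right) = \left(-439 + Q\right) \left(Q - 12 \sqrt{10}\right)$)
$Y{\left(F \right)} = F^{2}$
$\left(Y{\left(12 \right)} + 292 \left(-295\right)\right) + h{\left(-649 \right)} = \left(12^{2} + 292 \left(-295\right)\right) + \left(\left(-649\right)^{2} - -284911 + 5268 \sqrt{10} - - 7788 \sqrt{10}\right) = \left(144 - 86140\right) + \left(421201 + 284911 + 5268 \sqrt{10} + 7788 \sqrt{10}\right) = -85996 + \left(706112 + 13056 \sqrt{10}\right) = 620116 + 13056 \sqrt{10}$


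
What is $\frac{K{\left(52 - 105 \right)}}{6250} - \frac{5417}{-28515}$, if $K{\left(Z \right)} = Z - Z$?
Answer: $\frac{5417}{28515} \approx 0.18997$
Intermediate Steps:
$K{\left(Z \right)} = 0$
$\frac{K{\left(52 - 105 \right)}}{6250} - \frac{5417}{-28515} = \frac{0}{6250} - \frac{5417}{-28515} = 0 \cdot \frac{1}{6250} - - \frac{5417}{28515} = 0 + \frac{5417}{28515} = \frac{5417}{28515}$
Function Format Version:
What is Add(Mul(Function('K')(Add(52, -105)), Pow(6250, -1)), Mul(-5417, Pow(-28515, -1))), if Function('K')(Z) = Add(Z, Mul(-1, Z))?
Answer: Rational(5417, 28515) ≈ 0.18997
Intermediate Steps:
Function('K')(Z) = 0
Add(Mul(Function('K')(Add(52, -105)), Pow(6250, -1)), Mul(-5417, Pow(-28515, -1))) = Add(Mul(0, Pow(6250, -1)), Mul(-5417, Pow(-28515, -1))) = Add(Mul(0, Rational(1, 6250)), Mul(-5417, Rational(-1, 28515))) = Add(0, Rational(5417, 28515)) = Rational(5417, 28515)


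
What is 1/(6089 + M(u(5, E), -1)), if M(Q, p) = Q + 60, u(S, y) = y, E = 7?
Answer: 1/6156 ≈ 0.00016244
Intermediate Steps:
M(Q, p) = 60 + Q
1/(6089 + M(u(5, E), -1)) = 1/(6089 + (60 + 7)) = 1/(6089 + 67) = 1/6156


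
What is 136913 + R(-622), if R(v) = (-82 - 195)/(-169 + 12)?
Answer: 21495618/157 ≈ 1.3691e+5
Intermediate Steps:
R(v) = 277/157 (R(v) = -277/(-157) = -277*(-1/157) = 277/157)
136913 + R(-622) = 136913 + 277/157 = 21495618/157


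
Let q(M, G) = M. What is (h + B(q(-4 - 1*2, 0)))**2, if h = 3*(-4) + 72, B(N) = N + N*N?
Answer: 8100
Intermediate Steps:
B(N) = N + N**2
h = 60 (h = -12 + 72 = 60)
(h + B(q(-4 - 1*2, 0)))**2 = (60 + (-4 - 1*2)*(1 + (-4 - 1*2)))**2 = (60 + (-4 - 2)*(1 + (-4 - 2)))**2 = (60 - 6*(1 - 6))**2 = (60 - 6*(-5))**2 = (60 + 30)**2 = 90**2 = 8100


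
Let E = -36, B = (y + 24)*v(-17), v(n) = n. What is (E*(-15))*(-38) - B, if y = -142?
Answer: -22526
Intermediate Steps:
B = 2006 (B = (-142 + 24)*(-17) = -118*(-17) = 2006)
(E*(-15))*(-38) - B = -36*(-15)*(-38) - 1*2006 = 540*(-38) - 2006 = -20520 - 2006 = -22526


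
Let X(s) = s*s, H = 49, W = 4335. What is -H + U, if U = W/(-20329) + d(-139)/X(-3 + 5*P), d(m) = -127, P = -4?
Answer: -531823007/10754041 ≈ -49.453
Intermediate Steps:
X(s) = s**2
U = -4874998/10754041 (U = 4335/(-20329) - 127/(-3 + 5*(-4))**2 = 4335*(-1/20329) - 127/(-3 - 20)**2 = -4335/20329 - 127/((-23)**2) = -4335/20329 - 127/529 = -4874998/10754041 ≈ -0.45332)
-H + U = -1*49 - 4874998/10754041 = -49 - 4874998/10754041 = -531823007/10754041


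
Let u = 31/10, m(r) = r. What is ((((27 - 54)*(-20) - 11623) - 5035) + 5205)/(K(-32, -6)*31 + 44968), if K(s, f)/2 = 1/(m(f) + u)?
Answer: -316477/1303452 ≈ -0.24280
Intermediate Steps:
u = 31/10 (u = 31*(⅒) = 31/10 ≈ 3.1000)
K(s, f) = 2/(31/10 + f) (K(s, f) = 2/(f + 31/10) = 2/(31/10 + f))
((((27 - 54)*(-20) - 11623) - 5035) + 5205)/(K(-32, -6)*31 + 44968) = ((((27 - 54)*(-20) - 11623) - 5035) + 5205)/((20/(31 + 10*(-6)))*31 + 44968) = (((-27*(-20) - 11623) - 5035) + 5205)/((20/(31 - 60))*31 + 44968) = (((540 - 11623) - 5035) + 5205)/((20/(-29))*31 + 44968) = ((-11083 - 5035) + 5205)/((20*(-1/29))*31 + 44968) = (-16118 + 5205)/(-20/29*31 + 44968) = -10913/(-620/29 + 44968) = -10913/1303452/29 = -10913*29/1303452 = -316477/1303452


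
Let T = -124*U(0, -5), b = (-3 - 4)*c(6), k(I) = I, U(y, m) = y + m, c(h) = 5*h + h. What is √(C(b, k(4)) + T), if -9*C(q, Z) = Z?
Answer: 2*√1394/3 ≈ 24.891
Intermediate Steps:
c(h) = 6*h
U(y, m) = m + y
b = -252 (b = (-3 - 4)*(6*6) = -7*36 = -252)
C(q, Z) = -Z/9
T = 620 (T = -124*(-5 + 0) = -124*(-5) = 620)
√(C(b, k(4)) + T) = √(-⅑*4 + 620) = √(-4/9 + 620) = √(5576/9) = 2*√1394/3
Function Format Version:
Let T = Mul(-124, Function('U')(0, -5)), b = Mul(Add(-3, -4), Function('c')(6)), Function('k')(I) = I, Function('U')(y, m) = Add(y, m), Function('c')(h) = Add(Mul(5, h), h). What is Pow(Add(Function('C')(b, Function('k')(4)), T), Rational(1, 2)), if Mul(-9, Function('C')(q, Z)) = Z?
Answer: Mul(Rational(2, 3), Pow(1394, Rational(1, 2))) ≈ 24.891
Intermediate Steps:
Function('c')(h) = Mul(6, h)
Function('U')(y, m) = Add(m, y)
b = -252 (b = Mul(Add(-3, -4), Mul(6, 6)) = Mul(-7, 36) = -252)
Function('C')(q, Z) = Mul(Rational(-1, 9), Z)
T = 620 (T = Mul(-124, Add(-5, 0)) = Mul(-124, -5) = 620)
Pow(Add(Function('C')(b, Function('k')(4)), T), Rational(1, 2)) = Pow(Add(Mul(Rational(-1, 9), 4), 620), Rational(1, 2)) = Pow(Add(Rational(-4, 9), 620), Rational(1, 2)) = Pow(Rational(5576, 9), Rational(1, 2)) = Mul(Rational(2, 3), Pow(1394, Rational(1, 2)))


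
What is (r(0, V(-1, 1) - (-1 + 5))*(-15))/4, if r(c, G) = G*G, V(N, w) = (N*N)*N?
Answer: -375/4 ≈ -93.750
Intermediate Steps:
V(N, w) = N**3 (V(N, w) = N**2*N = N**3)
r(c, G) = G**2
(r(0, V(-1, 1) - (-1 + 5))*(-15))/4 = (((-1)**3 - (-1 + 5))**2*(-15))/4 = ((-1 - 1*4)**2*(-15))*(1/4) = ((-1 - 4)**2*(-15))*(1/4) = ((-5)**2*(-15))*(1/4) = (25*(-15))*(1/4) = -375*1/4 = -375/4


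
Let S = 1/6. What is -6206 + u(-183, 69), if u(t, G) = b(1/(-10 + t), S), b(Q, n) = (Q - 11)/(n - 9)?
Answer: -63468430/10229 ≈ -6204.8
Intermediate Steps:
S = ⅙ ≈ 0.16667
b(Q, n) = (-11 + Q)/(-9 + n)
u(t, G) = 66/53 - 6/(53*(-10 + t)) (u(t, G) = (-11 + 1/(-10 + t))/(-9 + ⅙) = (-11 + 1/(-10 + t))/(-53/6) = -6*(-11 + 1/(-10 + t))/53 = 66/53 - 6/(53*(-10 + t)))
-6206 + u(-183, 69) = -6206 + 6*(-111 + 11*(-183))/(53*(-10 - 183)) = -6206 + (6/53)*(-111 - 2013)/(-193) = -6206 + (6/53)*(-1/193)*(-2124) = -6206 + 12744/10229 = -63468430/10229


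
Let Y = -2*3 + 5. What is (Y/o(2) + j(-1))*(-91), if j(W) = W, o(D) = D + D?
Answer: 455/4 ≈ 113.75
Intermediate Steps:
o(D) = 2*D
Y = -1 (Y = -6 + 5 = -1)
(Y/o(2) + j(-1))*(-91) = (-1/(2*2) - 1)*(-91) = (-1/4 - 1)*(-91) = (-1*¼ - 1)*(-91) = (-¼ - 1)*(-91) = -5/4*(-91) = 455/4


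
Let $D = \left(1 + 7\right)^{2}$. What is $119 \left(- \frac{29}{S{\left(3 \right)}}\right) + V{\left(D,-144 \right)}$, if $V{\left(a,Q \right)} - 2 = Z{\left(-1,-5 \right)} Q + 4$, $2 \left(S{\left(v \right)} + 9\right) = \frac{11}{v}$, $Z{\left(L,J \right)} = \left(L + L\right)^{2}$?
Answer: $- \frac{3804}{43} \approx -88.465$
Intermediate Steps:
$Z{\left(L,J \right)} = 4 L^{2}$ ($Z{\left(L,J \right)} = \left(2 L\right)^{2} = 4 L^{2}$)
$D = 64$ ($D = 8^{2} = 64$)
$S{\left(v \right)} = -9 + \frac{11}{2 v}$ ($S{\left(v \right)} = -9 + \frac{11 \frac{1}{v}}{2} = -9 + \frac{11}{2 v}$)
$V{\left(a,Q \right)} = 6 + 4 Q$ ($V{\left(a,Q \right)} = 2 + \left(4 \left(-1\right)^{2} Q + 4\right) = 2 + \left(4 \cdot 1 Q + 4\right) = 2 + \left(4 Q + 4\right) = 2 + \left(4 + 4 Q\right) = 6 + 4 Q$)
$119 \left(- \frac{29}{S{\left(3 \right)}}\right) + V{\left(D,-144 \right)} = 119 \left(- \frac{29}{-9 + \frac{11}{2 \cdot 3}}\right) + \left(6 + 4 \left(-144\right)\right) = 119 \left(- \frac{29}{-9 + \frac{11}{2} \cdot \frac{1}{3}}\right) + \left(6 - 576\right) = 119 \left(- \frac{29}{-9 + \frac{11}{6}}\right) - 570 = 119 \left(- \frac{29}{- \frac{43}{6}}\right) - 570 = 119 \left(\left(-29\right) \left(- \frac{6}{43}\right)\right) - 570 = 119 \cdot \frac{174}{43} - 570 = \frac{20706}{43} - 570 = - \frac{3804}{43}$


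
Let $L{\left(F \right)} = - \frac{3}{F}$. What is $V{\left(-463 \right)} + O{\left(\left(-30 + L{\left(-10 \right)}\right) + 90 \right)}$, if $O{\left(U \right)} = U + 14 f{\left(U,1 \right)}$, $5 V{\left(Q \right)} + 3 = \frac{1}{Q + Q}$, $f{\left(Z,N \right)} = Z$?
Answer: $\frac{2092528}{2315} \approx 903.9$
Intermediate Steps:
$V{\left(Q \right)} = - \frac{3}{5} + \frac{1}{10 Q}$ ($V{\left(Q \right)} = - \frac{3}{5} + \frac{1}{5 \left(Q + Q\right)} = - \frac{3}{5} + \frac{1}{5 \cdot 2 Q} = - \frac{3}{5} + \frac{\frac{1}{2} \frac{1}{Q}}{5} = - \frac{3}{5} + \frac{1}{10 Q}$)
$O{\left(U \right)} = 15 U$ ($O{\left(U \right)} = U + 14 U = 15 U$)
$V{\left(-463 \right)} + O{\left(\left(-30 + L{\left(-10 \right)}\right) + 90 \right)} = \frac{1 - -2778}{10 \left(-463\right)} + 15 \left(\left(-30 - \frac{3}{-10}\right) + 90\right) = \frac{1}{10} \left(- \frac{1}{463}\right) \left(1 + 2778\right) + 15 \left(\left(-30 - - \frac{3}{10}\right) + 90\right) = \frac{1}{10} \left(- \frac{1}{463}\right) 2779 + 15 \left(\left(-30 + \frac{3}{10}\right) + 90\right) = - \frac{2779}{4630} + 15 \left(- \frac{297}{10} + 90\right) = - \frac{2779}{4630} + 15 \cdot \frac{603}{10} = - \frac{2779}{4630} + \frac{1809}{2} = \frac{2092528}{2315}$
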